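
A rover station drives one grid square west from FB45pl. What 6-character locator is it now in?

FB45ol

Longitude subsquare p = 15; −1 → 14 = o.
The latitude characters are unchanged.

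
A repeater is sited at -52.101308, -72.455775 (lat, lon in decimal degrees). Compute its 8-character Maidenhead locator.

FD37sv55

Add 180° to longitude and 90° to latitude: 107.54422, 37.89869.
Field: 107.54422/20 → 5 → F, 37.89869/10 → 3 → D; chars FD.
Square: 7.54422/2 → 3, 7.89869/1 → 7; chars 37.
Subsquare: 1.54422/0.0833333 → 18 → s, 0.89869/0.0416667 → 21 → v; chars sv.
Extended square: 0.04422/0.00833333 → 5, 0.02369/0.00416667 → 5; chars 55.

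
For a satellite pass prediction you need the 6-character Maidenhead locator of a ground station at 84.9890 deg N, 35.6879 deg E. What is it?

KR74ux

Offset from 180°W / 90°S: lon 215.6879°, lat 174.9890°.
Field: lon ⌊215.6879/20⌋ = 10 → K; lat ⌊174.9890/10⌋ = 17 → R.
Square: lon ⌊15.6879/2⌋ = 7; lat ⌊4.9890/1⌋ = 4.
Subsquare: lon ⌊1.6879/0.0833333⌋ = 20 → u; lat ⌊0.9890/0.0416667⌋ = 23 → x.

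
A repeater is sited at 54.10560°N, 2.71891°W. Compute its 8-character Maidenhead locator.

IO84pc35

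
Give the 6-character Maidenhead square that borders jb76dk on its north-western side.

JB76cl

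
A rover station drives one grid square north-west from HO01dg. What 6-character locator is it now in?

Longitude subsquare d = 3; −1 → 2 = c.
Latitude subsquare g = 6; +1 → 7 = h.

HO01ch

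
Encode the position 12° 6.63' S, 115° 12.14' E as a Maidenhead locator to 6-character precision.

OH77ov

Shift to the Maidenhead origin (180°W, 90°S): lon 295.2023, lat 77.8895.
Field (20°×10°, letters A–R): lon ⌊295.2023/20⌋ = 14 → O; lat ⌊77.8895/10⌋ = 7 → H.
Square (2°×1°, digits 0–9): lon ⌊15.2023/2⌋ = 7; lat ⌊7.8895/1⌋ = 7.
Subsquare (5′×2.5′, letters a–x): lon ⌊1.2023/0.0833333⌋ = 14 → o; lat ⌊0.8895/0.0416667⌋ = 21 → v.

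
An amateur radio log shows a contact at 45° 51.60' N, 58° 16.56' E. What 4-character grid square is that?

Shift to the Maidenhead origin (180°W, 90°S): lon 238.28, lat 135.86.
Field: lon ⌊238.28/20⌋ = 11 → L; lat ⌊135.86/10⌋ = 13 → N.
Square: lon ⌊18.28/2⌋ = 9; lat ⌊5.86/1⌋ = 5.

LN95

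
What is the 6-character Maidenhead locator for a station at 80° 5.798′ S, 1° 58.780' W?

IA99av

Add 180° to longitude and 90° to latitude: 178.0203, 9.9034.
Field: lon ⌊178.0203/20⌋ = 8 → I; lat ⌊9.9034/10⌋ = 0 → A.
Square: lon ⌊18.0203/2⌋ = 9; lat ⌊9.9034/1⌋ = 9.
Subsquare: lon ⌊0.0203/0.0833333⌋ = 0 → a; lat ⌊0.9034/0.0416667⌋ = 21 → v.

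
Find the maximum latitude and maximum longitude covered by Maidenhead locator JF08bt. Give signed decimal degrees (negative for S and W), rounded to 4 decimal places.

-31.1667, 0.1667

Field J=9, F=5: +9·20° lon, +5·10° lat → SW at lon 0°, lat -40°.
Square 0, 8: +0·2° lon, +8·1° lat → SW at lon 0°, lat -32°.
Subsquare b=1, t=19: +1·0.0833333° lon, +19·0.0416667° lat → SW at lon 0.0833333°, lat -31.2083°.
Cell spans 0.0833333° lon × 0.0416667° lat. NE corner is SW corner plus one full cell.
latitude -31.1667, longitude 0.1667.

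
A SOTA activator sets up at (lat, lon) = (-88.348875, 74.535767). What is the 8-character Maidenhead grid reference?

MA71gp46

Add 180° to longitude and 90° to latitude: 254.53577, 1.65112.
Field: 254.53577/20 → 12 → M, 1.65112/10 → 0 → A; chars MA.
Square: 14.53577/2 → 7, 1.65112/1 → 1; chars 71.
Subsquare: 0.53577/0.0833333 → 6 → g, 0.65112/0.0416667 → 15 → p; chars gp.
Extended square: 0.03577/0.00833333 → 4, 0.02612/0.00416667 → 6; chars 46.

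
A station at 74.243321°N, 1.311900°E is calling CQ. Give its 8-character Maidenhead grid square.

Shift to the Maidenhead origin (180°W, 90°S): lon 181.31190, lat 164.24332.
Field: lon ⌊181.31190/20⌋ = 9 → J; lat ⌊164.24332/10⌋ = 16 → Q.
Square: lon ⌊1.31190/2⌋ = 0; lat ⌊4.24332/1⌋ = 4.
Subsquare: lon ⌊1.31190/0.0833333⌋ = 15 → p; lat ⌊0.24332/0.0416667⌋ = 5 → f.
Extended square: lon ⌊0.06190/0.00833333⌋ = 7; lat ⌊0.03499/0.00416667⌋ = 8.

JQ04pf78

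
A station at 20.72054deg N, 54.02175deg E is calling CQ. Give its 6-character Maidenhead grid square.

LL70ar

Add 180° to longitude and 90° to latitude: 234.0217, 110.7205.
Field: 234.0217/20 → 11 → L, 110.7205/10 → 11 → L; chars LL.
Square: 14.0217/2 → 7, 0.7205/1 → 0; chars 70.
Subsquare: 0.0217/0.0833333 → 0 → a, 0.7205/0.0416667 → 17 → r; chars ar.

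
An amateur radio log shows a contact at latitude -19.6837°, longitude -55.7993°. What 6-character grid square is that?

GH20ch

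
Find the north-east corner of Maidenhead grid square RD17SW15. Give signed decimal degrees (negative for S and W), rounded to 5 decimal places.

Field R=17, D=3: +17·20° lon, +3·10° lat → SW at lon 160°, lat -60°.
Square 1, 7: +1·2° lon, +7·1° lat → SW at lon 162°, lat -53°.
Subsquare s=18, w=22: +18·0.0833333° lon, +22·0.0416667° lat → SW at lon 163.5°, lat -52.0833°.
Extended square 1, 5: +1·0.00833333° lon, +5·0.00416667° lat → SW at lon 163.508°, lat -52.0625°.
Cell spans 0.00833333° lon × 0.00416667° lat. NE corner is SW corner plus one full cell.
latitude -52.05833, longitude 163.51667.

-52.05833, 163.51667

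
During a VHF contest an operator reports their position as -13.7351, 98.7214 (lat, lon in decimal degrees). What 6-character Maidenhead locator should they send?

NH96ig

Offset from 180°W / 90°S: lon 278.7214°, lat 76.2649°.
Field (20°×10°, letters A–R): 278.7214/20 → 13 → N, 76.2649/10 → 7 → H; chars NH.
Square (2°×1°, digits 0–9): 18.7214/2 → 9, 6.2649/1 → 6; chars 96.
Subsquare (5′×2.5′, letters a–x): 0.7214/0.0833333 → 8 → i, 0.2649/0.0416667 → 6 → g; chars ig.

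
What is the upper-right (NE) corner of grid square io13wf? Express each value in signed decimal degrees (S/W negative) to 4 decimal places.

53.2500, -16.0833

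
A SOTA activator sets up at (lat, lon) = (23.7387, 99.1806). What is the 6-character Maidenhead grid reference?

NL93or

Shift to the Maidenhead origin (180°W, 90°S): lon 279.1806, lat 113.7387.
Field: lon ⌊279.1806/20⌋ = 13 → N; lat ⌊113.7387/10⌋ = 11 → L.
Square: lon ⌊19.1806/2⌋ = 9; lat ⌊3.7387/1⌋ = 3.
Subsquare: lon ⌊1.1806/0.0833333⌋ = 14 → o; lat ⌊0.7387/0.0416667⌋ = 17 → r.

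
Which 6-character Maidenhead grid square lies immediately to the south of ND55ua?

ND54ux

Latitude subsquare a = 0; −1 → -1, wraps to 23 = x, carry into square.
Latitude square 5; −1 → 4.
The longitude characters are unchanged.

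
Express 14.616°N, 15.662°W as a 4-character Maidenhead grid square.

IK24

Add 180° to longitude and 90° to latitude: 164.34, 104.62.
Field: 164.34/20 → 8 → I, 104.62/10 → 10 → K; chars IK.
Square: 4.34/2 → 2, 4.62/1 → 4; chars 24.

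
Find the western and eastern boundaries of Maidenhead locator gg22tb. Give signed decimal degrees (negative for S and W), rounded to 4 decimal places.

Field G=6, G=6: +6·20° lon, +6·10° lat → SW at lon -60°, lat -30°.
Square 2, 2: +2·2° lon, +2·1° lat → SW at lon -56°, lat -28°.
Subsquare t=19, b=1: +19·0.0833333° lon, +1·0.0416667° lat → SW at lon -54.4167°, lat -27.9583°.
Cell spans 0.0833333° lon × 0.0416667° lat.
west -54.4167, east -54.3333.

-54.4167, -54.3333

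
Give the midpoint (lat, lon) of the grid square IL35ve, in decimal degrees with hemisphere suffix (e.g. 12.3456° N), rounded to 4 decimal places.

25.1875° N, 12.2083° W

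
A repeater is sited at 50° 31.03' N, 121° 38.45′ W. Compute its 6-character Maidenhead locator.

CO90em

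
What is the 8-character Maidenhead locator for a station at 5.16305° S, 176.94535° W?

AI14mu60

Add 180° to longitude and 90° to latitude: 3.05465, 84.83695.
Field: 3.05465/20 → 0 → A, 84.83695/10 → 8 → I; chars AI.
Square: 3.05465/2 → 1, 4.83695/1 → 4; chars 14.
Subsquare: 1.05465/0.0833333 → 12 → m, 0.83695/0.0416667 → 20 → u; chars mu.
Extended square: 0.05465/0.00833333 → 6, 0.00362/0.00416667 → 0; chars 60.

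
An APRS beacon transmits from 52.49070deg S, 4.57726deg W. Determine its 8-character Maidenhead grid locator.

Offset from 180°W / 90°S: lon 175.42274°, lat 37.50930°.
Field: 175.42274/20 → 8 → I, 37.50930/10 → 3 → D; chars ID.
Square: 15.42274/2 → 7, 7.50930/1 → 7; chars 77.
Subsquare: 1.42274/0.0833333 → 17 → r, 0.50930/0.0416667 → 12 → m; chars rm.
Extended square: 0.00607/0.00833333 → 0, 0.00930/0.00416667 → 2; chars 02.

ID77rm02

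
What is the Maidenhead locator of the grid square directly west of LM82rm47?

Longitude extended square 4; −1 → 3.
The latitude characters are unchanged.

LM82rm37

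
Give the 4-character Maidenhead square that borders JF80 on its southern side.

Latitude square 0; −1 → -1, wraps to 9, carry into field.
Latitude field F = 5; −1 → 4 = E.
The longitude characters are unchanged.

JE89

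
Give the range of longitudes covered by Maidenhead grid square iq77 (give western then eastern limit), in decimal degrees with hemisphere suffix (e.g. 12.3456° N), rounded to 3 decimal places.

Field I=8, Q=16: +8·20° lon, +16·10° lat → SW at lon -20°, lat 70°.
Square 7, 7: +7·2° lon, +7·1° lat → SW at lon -6°, lat 77°.
Cell spans 2° lon × 1° lat.
west 6.000° W, east 4.000° W.

6.000° W, 4.000° W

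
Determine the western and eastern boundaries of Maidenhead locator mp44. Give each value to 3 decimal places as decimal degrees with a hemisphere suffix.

68.000° E, 70.000° E

Field M=12, P=15: +12·20° lon, +15·10° lat → SW at lon 60°, lat 60°.
Square 4, 4: +4·2° lon, +4·1° lat → SW at lon 68°, lat 64°.
Cell spans 2° lon × 1° lat.
west 68.000° E, east 70.000° E.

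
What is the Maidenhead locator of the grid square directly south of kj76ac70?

KJ76ab79

Latitude extended square 0; −1 → -1, wraps to 9, carry into subsquare.
Latitude subsquare c = 2; −1 → 1 = b.
The longitude characters are unchanged.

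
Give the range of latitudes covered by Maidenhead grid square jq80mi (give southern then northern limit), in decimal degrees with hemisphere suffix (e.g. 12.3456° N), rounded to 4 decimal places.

70.3333° N, 70.3750° N

Field J=9, Q=16: +9·20° lon, +16·10° lat → SW at lon 0°, lat 70°.
Square 8, 0: +8·2° lon, +0·1° lat → SW at lon 16°, lat 70°.
Subsquare m=12, i=8: +12·0.0833333° lon, +8·0.0416667° lat → SW at lon 17°, lat 70.3333°.
Cell spans 0.0833333° lon × 0.0416667° lat.
south 70.3333° N, north 70.3750° N.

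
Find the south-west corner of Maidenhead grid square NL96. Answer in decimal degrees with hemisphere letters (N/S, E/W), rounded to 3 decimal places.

26.000° N, 98.000° E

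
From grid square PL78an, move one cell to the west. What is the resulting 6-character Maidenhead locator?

PL68xn

Longitude subsquare a = 0; −1 → -1, wraps to 23 = x, carry into square.
Longitude square 7; −1 → 6.
The latitude characters are unchanged.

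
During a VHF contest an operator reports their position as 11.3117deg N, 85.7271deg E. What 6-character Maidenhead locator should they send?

NK21uh

Offset from 180°W / 90°S: lon 265.7271°, lat 101.3117°.
Field (20°×10°, letters A–R): lon ⌊265.7271/20⌋ = 13 → N; lat ⌊101.3117/10⌋ = 10 → K.
Square (2°×1°, digits 0–9): lon ⌊5.7271/2⌋ = 2; lat ⌊1.3117/1⌋ = 1.
Subsquare (5′×2.5′, letters a–x): lon ⌊1.7271/0.0833333⌋ = 20 → u; lat ⌊0.3117/0.0416667⌋ = 7 → h.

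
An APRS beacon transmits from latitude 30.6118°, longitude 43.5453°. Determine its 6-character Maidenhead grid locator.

Shift to the Maidenhead origin (180°W, 90°S): lon 223.5453, lat 120.6118.
Field: 223.5453/20 → 11 → L, 120.6118/10 → 12 → M; chars LM.
Square: 3.5453/2 → 1, 0.6118/1 → 0; chars 10.
Subsquare: 1.5453/0.0833333 → 18 → s, 0.6118/0.0416667 → 14 → o; chars so.

LM10so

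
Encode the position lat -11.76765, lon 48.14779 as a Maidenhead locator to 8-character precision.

LH48bf75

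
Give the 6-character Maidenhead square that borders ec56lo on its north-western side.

Longitude subsquare l = 11; −1 → 10 = k.
Latitude subsquare o = 14; +1 → 15 = p.

EC56kp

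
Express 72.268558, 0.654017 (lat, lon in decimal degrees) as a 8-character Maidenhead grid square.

Offset from 180°W / 90°S: lon 180.65402°, lat 162.26856°.
Field (20°×10°, letters A–R): lon ⌊180.65402/20⌋ = 9 → J; lat ⌊162.26856/10⌋ = 16 → Q.
Square (2°×1°, digits 0–9): lon ⌊0.65402/2⌋ = 0; lat ⌊2.26856/1⌋ = 2.
Subsquare (5′×2.5′, letters a–x): lon ⌊0.65402/0.0833333⌋ = 7 → h; lat ⌊0.26856/0.0416667⌋ = 6 → g.
Extended square (30″×15″, digits 0–9): lon ⌊0.07068/0.00833333⌋ = 8; lat ⌊0.01856/0.00416667⌋ = 4.

JQ02hg84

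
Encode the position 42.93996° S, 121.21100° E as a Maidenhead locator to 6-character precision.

Add 180° to longitude and 90° to latitude: 301.2110, 47.0600.
Field: lon ⌊301.2110/20⌋ = 15 → P; lat ⌊47.0600/10⌋ = 4 → E.
Square: lon ⌊1.2110/2⌋ = 0; lat ⌊7.0600/1⌋ = 7.
Subsquare: lon ⌊1.2110/0.0833333⌋ = 14 → o; lat ⌊0.0600/0.0416667⌋ = 1 → b.

PE07ob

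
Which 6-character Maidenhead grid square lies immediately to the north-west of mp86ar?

Longitude subsquare a = 0; −1 → -1, wraps to 23 = x, carry into square.
Longitude square 8; −1 → 7.
Latitude subsquare r = 17; +1 → 18 = s.

MP76xs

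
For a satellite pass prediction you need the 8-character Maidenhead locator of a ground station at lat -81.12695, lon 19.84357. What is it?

Add 180° to longitude and 90° to latitude: 199.84357, 8.87305.
Field: lon ⌊199.84357/20⌋ = 9 → J; lat ⌊8.87305/10⌋ = 0 → A.
Square: lon ⌊19.84357/2⌋ = 9; lat ⌊8.87305/1⌋ = 8.
Subsquare: lon ⌊1.84357/0.0833333⌋ = 22 → w; lat ⌊0.87305/0.0416667⌋ = 20 → u.
Extended square: lon ⌊0.01024/0.00833333⌋ = 1; lat ⌊0.03972/0.00416667⌋ = 9.

JA98wu19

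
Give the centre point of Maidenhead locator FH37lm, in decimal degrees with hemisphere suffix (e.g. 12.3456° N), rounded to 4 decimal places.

12.4792° S, 73.0417° W

Field F=5, H=7: +5·20° lon, +7·10° lat → SW at lon -80°, lat -20°.
Square 3, 7: +3·2° lon, +7·1° lat → SW at lon -74°, lat -13°.
Subsquare l=11, m=12: +11·0.0833333° lon, +12·0.0416667° lat → SW at lon -73.0833°, lat -12.5°.
Cell spans 0.0833333° lon × 0.0416667° lat. Centre is SW corner plus half of each.
latitude 12.4792° S, longitude 73.0417° W.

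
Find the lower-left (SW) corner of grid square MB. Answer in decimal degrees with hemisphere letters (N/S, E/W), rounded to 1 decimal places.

Field M=12, B=1: +12·20° lon, +1·10° lat → SW at lon 60°, lat -80°.
latitude 80.0° S, longitude 60.0° E.

80.0° S, 60.0° E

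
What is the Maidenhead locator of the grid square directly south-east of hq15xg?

Longitude subsquare x = 23; +1 → 24, wraps to 0 = a, carry into square.
Longitude square 1; +1 → 2.
Latitude subsquare g = 6; −1 → 5 = f.

HQ25af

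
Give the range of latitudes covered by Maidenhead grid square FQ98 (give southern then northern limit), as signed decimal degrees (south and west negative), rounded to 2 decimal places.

78.00, 79.00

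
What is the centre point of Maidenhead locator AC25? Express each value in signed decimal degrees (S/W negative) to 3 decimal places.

-64.500, -175.000

Field A=0, C=2: +0·20° lon, +2·10° lat → SW at lon -180°, lat -70°.
Square 2, 5: +2·2° lon, +5·1° lat → SW at lon -176°, lat -65°.
Cell spans 2° lon × 1° lat. Centre is SW corner plus half of each.
latitude -64.500, longitude -175.000.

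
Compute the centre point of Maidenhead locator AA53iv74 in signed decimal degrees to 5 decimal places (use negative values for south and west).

Field A=0, A=0: +0·20° lon, +0·10° lat → SW at lon -180°, lat -90°.
Square 5, 3: +5·2° lon, +3·1° lat → SW at lon -170°, lat -87°.
Subsquare i=8, v=21: +8·0.0833333° lon, +21·0.0416667° lat → SW at lon -169.333°, lat -86.125°.
Extended square 7, 4: +7·0.00833333° lon, +4·0.00416667° lat → SW at lon -169.275°, lat -86.1083°.
Cell spans 0.00833333° lon × 0.00416667° lat. Centre is SW corner plus half of each.
latitude -86.10625, longitude -169.27083.

-86.10625, -169.27083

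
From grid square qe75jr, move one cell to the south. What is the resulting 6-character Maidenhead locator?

QE75jq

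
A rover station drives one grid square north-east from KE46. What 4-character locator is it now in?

Longitude square 4; +1 → 5.
Latitude square 6; +1 → 7.

KE57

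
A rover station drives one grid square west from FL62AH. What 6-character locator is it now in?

FL52xh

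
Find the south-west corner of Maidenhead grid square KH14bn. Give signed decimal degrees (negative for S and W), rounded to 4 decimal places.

-15.4583, 22.0833

Field K=10, H=7: +10·20° lon, +7·10° lat → SW at lon 20°, lat -20°.
Square 1, 4: +1·2° lon, +4·1° lat → SW at lon 22°, lat -16°.
Subsquare b=1, n=13: +1·0.0833333° lon, +13·0.0416667° lat → SW at lon 22.0833°, lat -15.4583°.
latitude -15.4583, longitude 22.0833.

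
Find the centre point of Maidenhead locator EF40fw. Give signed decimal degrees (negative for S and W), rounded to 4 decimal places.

Field E=4, F=5: +4·20° lon, +5·10° lat → SW at lon -100°, lat -40°.
Square 4, 0: +4·2° lon, +0·1° lat → SW at lon -92°, lat -40°.
Subsquare f=5, w=22: +5·0.0833333° lon, +22·0.0416667° lat → SW at lon -91.5833°, lat -39.0833°.
Cell spans 0.0833333° lon × 0.0416667° lat. Centre is SW corner plus half of each.
latitude -39.0625, longitude -91.5417.

-39.0625, -91.5417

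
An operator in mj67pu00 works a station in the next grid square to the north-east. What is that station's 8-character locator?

Longitude extended square 0; +1 → 1.
Latitude extended square 0; +1 → 1.

MJ67pu11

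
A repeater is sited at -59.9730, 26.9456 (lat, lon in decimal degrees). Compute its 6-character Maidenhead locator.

Shift to the Maidenhead origin (180°W, 90°S): lon 206.9456, lat 30.0270.
Field: lon ⌊206.9456/20⌋ = 10 → K; lat ⌊30.0270/10⌋ = 3 → D.
Square: lon ⌊6.9456/2⌋ = 3; lat ⌊0.0270/1⌋ = 0.
Subsquare: lon ⌊0.9456/0.0833333⌋ = 11 → l; lat ⌊0.0270/0.0416667⌋ = 0 → a.

KD30la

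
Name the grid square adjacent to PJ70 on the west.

Longitude square 7; −1 → 6.
The latitude characters are unchanged.

PJ60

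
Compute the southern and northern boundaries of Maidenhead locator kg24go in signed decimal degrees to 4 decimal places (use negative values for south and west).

Field K=10, G=6: +10·20° lon, +6·10° lat → SW at lon 20°, lat -30°.
Square 2, 4: +2·2° lon, +4·1° lat → SW at lon 24°, lat -26°.
Subsquare g=6, o=14: +6·0.0833333° lon, +14·0.0416667° lat → SW at lon 24.5°, lat -25.4167°.
Cell spans 0.0833333° lon × 0.0416667° lat.
south -25.4167, north -25.3750.

-25.4167, -25.3750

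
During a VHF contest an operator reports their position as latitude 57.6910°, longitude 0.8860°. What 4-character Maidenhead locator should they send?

Shift to the Maidenhead origin (180°W, 90°S): lon 180.89, lat 147.69.
Field: lon ⌊180.89/20⌋ = 9 → J; lat ⌊147.69/10⌋ = 14 → O.
Square: lon ⌊0.89/2⌋ = 0; lat ⌊7.69/1⌋ = 7.

JO07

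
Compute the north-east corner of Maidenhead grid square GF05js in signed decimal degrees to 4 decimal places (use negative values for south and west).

Field G=6, F=5: +6·20° lon, +5·10° lat → SW at lon -60°, lat -40°.
Square 0, 5: +0·2° lon, +5·1° lat → SW at lon -60°, lat -35°.
Subsquare j=9, s=18: +9·0.0833333° lon, +18·0.0416667° lat → SW at lon -59.25°, lat -34.25°.
Cell spans 0.0833333° lon × 0.0416667° lat. NE corner is SW corner plus one full cell.
latitude -34.2083, longitude -59.1667.

-34.2083, -59.1667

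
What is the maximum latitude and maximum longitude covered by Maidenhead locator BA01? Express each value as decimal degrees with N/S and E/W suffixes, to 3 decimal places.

Field B=1, A=0: +1·20° lon, +0·10° lat → SW at lon -160°, lat -90°.
Square 0, 1: +0·2° lon, +1·1° lat → SW at lon -160°, lat -89°.
Cell spans 2° lon × 1° lat. NE corner is SW corner plus one full cell.
latitude 88.000° S, longitude 158.000° W.

88.000° S, 158.000° W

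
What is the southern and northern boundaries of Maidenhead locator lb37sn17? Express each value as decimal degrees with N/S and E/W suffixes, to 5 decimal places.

72.42917° S, 72.42500° S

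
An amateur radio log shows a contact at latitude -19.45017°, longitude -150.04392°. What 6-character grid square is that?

BH40xn

Offset from 180°W / 90°S: lon 29.9561°, lat 70.5498°.
Field (20°×10°, letters A–R): 29.9561/20 → 1 → B, 70.5498/10 → 7 → H; chars BH.
Square (2°×1°, digits 0–9): 9.9561/2 → 4, 0.5498/1 → 0; chars 40.
Subsquare (5′×2.5′, letters a–x): 1.9561/0.0833333 → 23 → x, 0.5498/0.0416667 → 13 → n; chars xn.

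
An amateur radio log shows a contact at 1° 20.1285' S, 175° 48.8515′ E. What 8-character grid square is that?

RI78vp79

Offset from 180°W / 90°S: lon 355.81419°, lat 88.66452°.
Field: lon ⌊355.81419/20⌋ = 17 → R; lat ⌊88.66452/10⌋ = 8 → I.
Square: lon ⌊15.81419/2⌋ = 7; lat ⌊8.66452/1⌋ = 8.
Subsquare: lon ⌊1.81419/0.0833333⌋ = 21 → v; lat ⌊0.66452/0.0416667⌋ = 15 → p.
Extended square: lon ⌊0.06419/0.00833333⌋ = 7; lat ⌊0.03952/0.00416667⌋ = 9.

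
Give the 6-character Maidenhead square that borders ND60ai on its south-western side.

Longitude subsquare a = 0; −1 → -1, wraps to 23 = x, carry into square.
Longitude square 6; −1 → 5.
Latitude subsquare i = 8; −1 → 7 = h.

ND50xh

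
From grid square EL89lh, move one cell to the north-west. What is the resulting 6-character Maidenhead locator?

Longitude subsquare l = 11; −1 → 10 = k.
Latitude subsquare h = 7; +1 → 8 = i.

EL89ki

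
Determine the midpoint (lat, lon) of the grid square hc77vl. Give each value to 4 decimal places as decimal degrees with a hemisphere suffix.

Field H=7, C=2: +7·20° lon, +2·10° lat → SW at lon -40°, lat -70°.
Square 7, 7: +7·2° lon, +7·1° lat → SW at lon -26°, lat -63°.
Subsquare v=21, l=11: +21·0.0833333° lon, +11·0.0416667° lat → SW at lon -24.25°, lat -62.5417°.
Cell spans 0.0833333° lon × 0.0416667° lat. Centre is SW corner plus half of each.
latitude 62.5208° S, longitude 24.2083° W.

62.5208° S, 24.2083° W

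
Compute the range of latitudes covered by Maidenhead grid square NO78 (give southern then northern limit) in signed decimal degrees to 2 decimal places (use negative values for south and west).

58.00, 59.00

Field N=13, O=14: +13·20° lon, +14·10° lat → SW at lon 80°, lat 50°.
Square 7, 8: +7·2° lon, +8·1° lat → SW at lon 94°, lat 58°.
Cell spans 2° lon × 1° lat.
south 58.00, north 59.00.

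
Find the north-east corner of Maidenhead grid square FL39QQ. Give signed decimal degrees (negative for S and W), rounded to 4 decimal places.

29.7083, -72.5833

Field F=5, L=11: +5·20° lon, +11·10° lat → SW at lon -80°, lat 20°.
Square 3, 9: +3·2° lon, +9·1° lat → SW at lon -74°, lat 29°.
Subsquare q=16, q=16: +16·0.0833333° lon, +16·0.0416667° lat → SW at lon -72.6667°, lat 29.6667°.
Cell spans 0.0833333° lon × 0.0416667° lat. NE corner is SW corner plus one full cell.
latitude 29.7083, longitude -72.5833.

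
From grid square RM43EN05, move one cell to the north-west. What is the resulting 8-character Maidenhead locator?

Longitude extended square 0; −1 → -1, wraps to 9, carry into subsquare.
Longitude subsquare e = 4; −1 → 3 = d.
Latitude extended square 5; +1 → 6.

RM43dn96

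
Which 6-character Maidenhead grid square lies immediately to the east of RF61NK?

Longitude subsquare n = 13; +1 → 14 = o.
The latitude characters are unchanged.

RF61ok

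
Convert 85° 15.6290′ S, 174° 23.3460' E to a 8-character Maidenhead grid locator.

Shift to the Maidenhead origin (180°W, 90°S): lon 354.38910, lat 4.73952.
Field: lon ⌊354.38910/20⌋ = 17 → R; lat ⌊4.73952/10⌋ = 0 → A.
Square: lon ⌊14.38910/2⌋ = 7; lat ⌊4.73952/1⌋ = 4.
Subsquare: lon ⌊0.38910/0.0833333⌋ = 4 → e; lat ⌊0.73952/0.0416667⌋ = 17 → r.
Extended square: lon ⌊0.05577/0.00833333⌋ = 6; lat ⌊0.03118/0.00416667⌋ = 7.

RA74er67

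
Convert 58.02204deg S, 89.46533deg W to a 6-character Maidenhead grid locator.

ED51gx

Shift to the Maidenhead origin (180°W, 90°S): lon 90.5347, lat 31.9780.
Field (20°×10°, letters A–R): 90.5347/20 → 4 → E, 31.9780/10 → 3 → D; chars ED.
Square (2°×1°, digits 0–9): 10.5347/2 → 5, 1.9780/1 → 1; chars 51.
Subsquare (5′×2.5′, letters a–x): 0.5347/0.0833333 → 6 → g, 0.9780/0.0416667 → 23 → x; chars gx.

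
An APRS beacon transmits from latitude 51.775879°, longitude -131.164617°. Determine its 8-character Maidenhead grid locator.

CO41ks06

Offset from 180°W / 90°S: lon 48.83538°, lat 141.77588°.
Field: 48.83538/20 → 2 → C, 141.77588/10 → 14 → O; chars CO.
Square: 8.83538/2 → 4, 1.77588/1 → 1; chars 41.
Subsquare: 0.83538/0.0833333 → 10 → k, 0.77588/0.0416667 → 18 → s; chars ks.
Extended square: 0.00205/0.00833333 → 0, 0.02588/0.00416667 → 6; chars 06.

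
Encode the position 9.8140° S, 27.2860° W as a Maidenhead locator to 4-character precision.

Offset from 180°W / 90°S: lon 152.71°, lat 80.19°.
Field (20°×10°, letters A–R): lon ⌊152.71/20⌋ = 7 → H; lat ⌊80.19/10⌋ = 8 → I.
Square (2°×1°, digits 0–9): lon ⌊12.71/2⌋ = 6; lat ⌊0.19/1⌋ = 0.

HI60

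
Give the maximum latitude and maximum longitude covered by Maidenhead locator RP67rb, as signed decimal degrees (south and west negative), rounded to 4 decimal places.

67.0833, 173.5000

Field R=17, P=15: +17·20° lon, +15·10° lat → SW at lon 160°, lat 60°.
Square 6, 7: +6·2° lon, +7·1° lat → SW at lon 172°, lat 67°.
Subsquare r=17, b=1: +17·0.0833333° lon, +1·0.0416667° lat → SW at lon 173.417°, lat 67.0417°.
Cell spans 0.0833333° lon × 0.0416667° lat. NE corner is SW corner plus one full cell.
latitude 67.0833, longitude 173.5000.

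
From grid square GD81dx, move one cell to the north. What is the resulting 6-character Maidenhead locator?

GD82da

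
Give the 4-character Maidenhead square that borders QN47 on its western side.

Longitude square 4; −1 → 3.
The latitude characters are unchanged.

QN37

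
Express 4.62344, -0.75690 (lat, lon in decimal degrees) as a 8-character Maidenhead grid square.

IJ94oo99

Add 180° to longitude and 90° to latitude: 179.24310, 94.62344.
Field (20°×10°, letters A–R): lon ⌊179.24310/20⌋ = 8 → I; lat ⌊94.62344/10⌋ = 9 → J.
Square (2°×1°, digits 0–9): lon ⌊19.24310/2⌋ = 9; lat ⌊4.62344/1⌋ = 4.
Subsquare (5′×2.5′, letters a–x): lon ⌊1.24310/0.0833333⌋ = 14 → o; lat ⌊0.62344/0.0416667⌋ = 14 → o.
Extended square (30″×15″, digits 0–9): lon ⌊0.07643/0.00833333⌋ = 9; lat ⌊0.04011/0.00416667⌋ = 9.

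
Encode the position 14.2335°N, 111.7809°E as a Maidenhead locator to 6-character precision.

OK54vf

Offset from 180°W / 90°S: lon 291.7809°, lat 104.2335°.
Field: 291.7809/20 → 14 → O, 104.2335/10 → 10 → K; chars OK.
Square: 11.7809/2 → 5, 4.2335/1 → 4; chars 54.
Subsquare: 1.7809/0.0833333 → 21 → v, 0.2335/0.0416667 → 5 → f; chars vf.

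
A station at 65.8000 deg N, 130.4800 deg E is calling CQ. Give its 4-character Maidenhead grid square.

PP55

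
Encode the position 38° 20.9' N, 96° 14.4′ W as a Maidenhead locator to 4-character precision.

EM18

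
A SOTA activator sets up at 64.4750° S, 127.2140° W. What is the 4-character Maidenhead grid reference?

CC65

Add 180° to longitude and 90° to latitude: 52.79, 25.53.
Field (20°×10°, letters A–R): 52.79/20 → 2 → C, 25.53/10 → 2 → C; chars CC.
Square (2°×1°, digits 0–9): 12.79/2 → 6, 5.53/1 → 5; chars 65.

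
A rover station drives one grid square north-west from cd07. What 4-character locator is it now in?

Longitude square 0; −1 → -1, wraps to 9, carry into field.
Longitude field C = 2; −1 → 1 = B.
Latitude square 7; +1 → 8.

BD98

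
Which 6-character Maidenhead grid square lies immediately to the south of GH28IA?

Latitude subsquare a = 0; −1 → -1, wraps to 23 = x, carry into square.
Latitude square 8; −1 → 7.
The longitude characters are unchanged.

GH27ix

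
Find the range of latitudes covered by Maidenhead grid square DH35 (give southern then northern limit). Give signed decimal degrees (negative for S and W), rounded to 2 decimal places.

-15.00, -14.00

Field D=3, H=7: +3·20° lon, +7·10° lat → SW at lon -120°, lat -20°.
Square 3, 5: +3·2° lon, +5·1° lat → SW at lon -114°, lat -15°.
Cell spans 2° lon × 1° lat.
south -15.00, north -14.00.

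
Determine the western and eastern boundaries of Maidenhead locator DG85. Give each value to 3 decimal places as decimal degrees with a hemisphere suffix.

Field D=3, G=6: +3·20° lon, +6·10° lat → SW at lon -120°, lat -30°.
Square 8, 5: +8·2° lon, +5·1° lat → SW at lon -104°, lat -25°.
Cell spans 2° lon × 1° lat.
west 104.000° W, east 102.000° W.

104.000° W, 102.000° W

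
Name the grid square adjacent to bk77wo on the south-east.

BK77xn

Longitude subsquare w = 22; +1 → 23 = x.
Latitude subsquare o = 14; −1 → 13 = n.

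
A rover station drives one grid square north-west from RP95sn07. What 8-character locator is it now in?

Longitude extended square 0; −1 → -1, wraps to 9, carry into subsquare.
Longitude subsquare s = 18; −1 → 17 = r.
Latitude extended square 7; +1 → 8.

RP95rn98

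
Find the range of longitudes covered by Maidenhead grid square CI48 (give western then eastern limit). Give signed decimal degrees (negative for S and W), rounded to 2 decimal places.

Field C=2, I=8: +2·20° lon, +8·10° lat → SW at lon -140°, lat -10°.
Square 4, 8: +4·2° lon, +8·1° lat → SW at lon -132°, lat -2°.
Cell spans 2° lon × 1° lat.
west -132.00, east -130.00.

-132.00, -130.00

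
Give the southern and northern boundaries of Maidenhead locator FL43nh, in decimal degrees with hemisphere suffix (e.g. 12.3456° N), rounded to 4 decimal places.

23.2917° N, 23.3333° N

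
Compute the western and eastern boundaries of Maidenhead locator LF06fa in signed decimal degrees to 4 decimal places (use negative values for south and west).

40.4167, 40.5000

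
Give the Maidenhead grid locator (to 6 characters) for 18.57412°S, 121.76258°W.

Add 180° to longitude and 90° to latitude: 58.2374, 71.4259.
Field: 58.2374/20 → 2 → C, 71.4259/10 → 7 → H; chars CH.
Square: 18.2374/2 → 9, 1.4259/1 → 1; chars 91.
Subsquare: 0.2374/0.0833333 → 2 → c, 0.4259/0.0416667 → 10 → k; chars ck.

CH91ck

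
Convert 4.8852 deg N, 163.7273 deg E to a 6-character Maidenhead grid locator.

Offset from 180°W / 90°S: lon 343.7273°, lat 94.8852°.
Field: lon ⌊343.7273/20⌋ = 17 → R; lat ⌊94.8852/10⌋ = 9 → J.
Square: lon ⌊3.7273/2⌋ = 1; lat ⌊4.8852/1⌋ = 4.
Subsquare: lon ⌊1.7273/0.0833333⌋ = 20 → u; lat ⌊0.8852/0.0416667⌋ = 21 → v.

RJ14uv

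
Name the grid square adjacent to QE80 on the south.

QD89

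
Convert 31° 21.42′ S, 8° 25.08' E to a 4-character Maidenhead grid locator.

JF48

Add 180° to longitude and 90° to latitude: 188.42, 58.64.
Field: 188.42/20 → 9 → J, 58.64/10 → 5 → F; chars JF.
Square: 8.42/2 → 4, 8.64/1 → 8; chars 48.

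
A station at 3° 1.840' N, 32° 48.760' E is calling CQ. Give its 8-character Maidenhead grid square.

KJ63ja77

Add 180° to longitude and 90° to latitude: 212.81267, 93.03067.
Field: lon ⌊212.81267/20⌋ = 10 → K; lat ⌊93.03067/10⌋ = 9 → J.
Square: lon ⌊12.81267/2⌋ = 6; lat ⌊3.03067/1⌋ = 3.
Subsquare: lon ⌊0.81267/0.0833333⌋ = 9 → j; lat ⌊0.03067/0.0416667⌋ = 0 → a.
Extended square: lon ⌊0.06267/0.00833333⌋ = 7; lat ⌊0.03067/0.00416667⌋ = 7.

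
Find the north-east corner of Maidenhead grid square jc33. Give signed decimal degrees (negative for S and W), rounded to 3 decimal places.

-66.000, 8.000

Field J=9, C=2: +9·20° lon, +2·10° lat → SW at lon 0°, lat -70°.
Square 3, 3: +3·2° lon, +3·1° lat → SW at lon 6°, lat -67°.
Cell spans 2° lon × 1° lat. NE corner is SW corner plus one full cell.
latitude -66.000, longitude 8.000.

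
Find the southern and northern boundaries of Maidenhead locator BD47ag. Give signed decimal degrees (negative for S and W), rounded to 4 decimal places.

-52.7500, -52.7083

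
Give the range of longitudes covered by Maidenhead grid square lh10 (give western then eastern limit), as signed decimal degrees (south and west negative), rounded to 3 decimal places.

42.000, 44.000

Field L=11, H=7: +11·20° lon, +7·10° lat → SW at lon 40°, lat -20°.
Square 1, 0: +1·2° lon, +0·1° lat → SW at lon 42°, lat -20°.
Cell spans 2° lon × 1° lat.
west 42.000, east 44.000.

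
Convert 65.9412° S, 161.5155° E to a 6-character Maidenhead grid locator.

Add 180° to longitude and 90° to latitude: 341.5155, 24.0588.
Field: 341.5155/20 → 17 → R, 24.0588/10 → 2 → C; chars RC.
Square: 1.5155/2 → 0, 4.0588/1 → 4; chars 04.
Subsquare: 1.5155/0.0833333 → 18 → s, 0.0588/0.0416667 → 1 → b; chars sb.

RC04sb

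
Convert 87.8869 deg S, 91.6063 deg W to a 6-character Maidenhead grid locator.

EA42ec

Offset from 180°W / 90°S: lon 88.3937°, lat 2.1131°.
Field: lon ⌊88.3937/20⌋ = 4 → E; lat ⌊2.1131/10⌋ = 0 → A.
Square: lon ⌊8.3937/2⌋ = 4; lat ⌊2.1131/1⌋ = 2.
Subsquare: lon ⌊0.3937/0.0833333⌋ = 4 → e; lat ⌊0.1131/0.0416667⌋ = 2 → c.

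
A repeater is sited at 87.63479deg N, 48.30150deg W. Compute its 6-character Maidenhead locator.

GR57up

Shift to the Maidenhead origin (180°W, 90°S): lon 131.6985, lat 177.6348.
Field: lon ⌊131.6985/20⌋ = 6 → G; lat ⌊177.6348/10⌋ = 17 → R.
Square: lon ⌊11.6985/2⌋ = 5; lat ⌊7.6348/1⌋ = 7.
Subsquare: lon ⌊1.6985/0.0833333⌋ = 20 → u; lat ⌊0.6348/0.0416667⌋ = 15 → p.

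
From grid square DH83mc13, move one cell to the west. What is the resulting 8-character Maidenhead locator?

DH83mc03

Longitude extended square 1; −1 → 0.
The latitude characters are unchanged.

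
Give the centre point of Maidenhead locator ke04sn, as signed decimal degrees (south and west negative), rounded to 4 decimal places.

-45.4375, 21.5417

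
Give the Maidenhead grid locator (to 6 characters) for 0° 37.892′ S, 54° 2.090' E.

Shift to the Maidenhead origin (180°W, 90°S): lon 234.0348, lat 89.3685.
Field: lon ⌊234.0348/20⌋ = 11 → L; lat ⌊89.3685/10⌋ = 8 → I.
Square: lon ⌊14.0348/2⌋ = 7; lat ⌊9.3685/1⌋ = 9.
Subsquare: lon ⌊0.0348/0.0833333⌋ = 0 → a; lat ⌊0.3685/0.0416667⌋ = 8 → i.

LI79ai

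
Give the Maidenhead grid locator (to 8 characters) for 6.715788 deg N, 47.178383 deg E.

Shift to the Maidenhead origin (180°W, 90°S): lon 227.17838, lat 96.71579.
Field (20°×10°, letters A–R): 227.17838/20 → 11 → L, 96.71579/10 → 9 → J; chars LJ.
Square (2°×1°, digits 0–9): 7.17838/2 → 3, 6.71579/1 → 6; chars 36.
Subsquare (5′×2.5′, letters a–x): 1.17838/0.0833333 → 14 → o, 0.71579/0.0416667 → 17 → r; chars or.
Extended square (30″×15″, digits 0–9): 0.01172/0.00833333 → 1, 0.00745/0.00416667 → 1; chars 11.

LJ36or11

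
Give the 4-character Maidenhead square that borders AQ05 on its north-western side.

Longitude square 0; −1 → -1, wraps to 9, carry into field.
Longitude field A = 0; −1 → -1, wraps to 17 = R, wrapping around the antimeridian.
Latitude square 5; +1 → 6.

RQ96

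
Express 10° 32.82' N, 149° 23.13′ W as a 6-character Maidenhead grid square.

BK50hn

Shift to the Maidenhead origin (180°W, 90°S): lon 30.6145, lat 100.5470.
Field (20°×10°, letters A–R): lon ⌊30.6145/20⌋ = 1 → B; lat ⌊100.5470/10⌋ = 10 → K.
Square (2°×1°, digits 0–9): lon ⌊10.6145/2⌋ = 5; lat ⌊0.5470/1⌋ = 0.
Subsquare (5′×2.5′, letters a–x): lon ⌊0.6145/0.0833333⌋ = 7 → h; lat ⌊0.5470/0.0416667⌋ = 13 → n.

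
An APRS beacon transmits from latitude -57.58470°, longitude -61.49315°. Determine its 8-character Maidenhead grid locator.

FD92gj09

Offset from 180°W / 90°S: lon 118.50685°, lat 32.41530°.
Field: 118.50685/20 → 5 → F, 32.41530/10 → 3 → D; chars FD.
Square: 18.50685/2 → 9, 2.41530/1 → 2; chars 92.
Subsquare: 0.50685/0.0833333 → 6 → g, 0.41530/0.0416667 → 9 → j; chars gj.
Extended square: 0.00685/0.00833333 → 0, 0.04030/0.00416667 → 9; chars 09.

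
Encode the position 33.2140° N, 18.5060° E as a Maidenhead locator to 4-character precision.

Offset from 180°W / 90°S: lon 198.51°, lat 123.21°.
Field: lon ⌊198.51/20⌋ = 9 → J; lat ⌊123.21/10⌋ = 12 → M.
Square: lon ⌊18.51/2⌋ = 9; lat ⌊3.21/1⌋ = 3.

JM93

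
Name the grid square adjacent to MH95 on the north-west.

Longitude square 9; −1 → 8.
Latitude square 5; +1 → 6.

MH86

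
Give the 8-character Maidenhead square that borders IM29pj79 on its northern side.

IM29pk70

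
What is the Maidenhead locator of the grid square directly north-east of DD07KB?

Longitude subsquare k = 10; +1 → 11 = l.
Latitude subsquare b = 1; +1 → 2 = c.

DD07lc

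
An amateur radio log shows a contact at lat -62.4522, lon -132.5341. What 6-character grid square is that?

CC37rn

Add 180° to longitude and 90° to latitude: 47.4659, 27.5478.
Field: 47.4659/20 → 2 → C, 27.5478/10 → 2 → C; chars CC.
Square: 7.4659/2 → 3, 7.5478/1 → 7; chars 37.
Subsquare: 1.4659/0.0833333 → 17 → r, 0.5478/0.0416667 → 13 → n; chars rn.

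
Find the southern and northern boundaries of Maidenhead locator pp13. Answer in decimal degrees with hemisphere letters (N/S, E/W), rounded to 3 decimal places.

Field P=15, P=15: +15·20° lon, +15·10° lat → SW at lon 120°, lat 60°.
Square 1, 3: +1·2° lon, +3·1° lat → SW at lon 122°, lat 63°.
Cell spans 2° lon × 1° lat.
south 63.000° N, north 64.000° N.

63.000° N, 64.000° N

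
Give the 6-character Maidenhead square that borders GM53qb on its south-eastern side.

Longitude subsquare q = 16; +1 → 17 = r.
Latitude subsquare b = 1; −1 → 0 = a.

GM53ra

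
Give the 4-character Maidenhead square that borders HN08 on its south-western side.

GN97

Longitude square 0; −1 → -1, wraps to 9, carry into field.
Longitude field H = 7; −1 → 6 = G.
Latitude square 8; −1 → 7.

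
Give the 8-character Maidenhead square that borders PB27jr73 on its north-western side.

PB27jr64

Longitude extended square 7; −1 → 6.
Latitude extended square 3; +1 → 4.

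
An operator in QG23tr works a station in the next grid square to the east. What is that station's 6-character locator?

QG23ur

Longitude subsquare t = 19; +1 → 20 = u.
The latitude characters are unchanged.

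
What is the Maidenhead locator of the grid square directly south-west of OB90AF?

OB80xe

Longitude subsquare a = 0; −1 → -1, wraps to 23 = x, carry into square.
Longitude square 9; −1 → 8.
Latitude subsquare f = 5; −1 → 4 = e.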